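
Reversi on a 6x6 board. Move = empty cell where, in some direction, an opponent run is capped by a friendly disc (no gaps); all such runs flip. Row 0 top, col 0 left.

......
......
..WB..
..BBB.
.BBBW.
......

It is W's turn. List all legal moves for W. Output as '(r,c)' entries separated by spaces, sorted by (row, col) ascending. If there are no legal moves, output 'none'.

(1,2): no bracket -> illegal
(1,3): no bracket -> illegal
(1,4): no bracket -> illegal
(2,1): no bracket -> illegal
(2,4): flips 2 -> legal
(2,5): no bracket -> illegal
(3,0): no bracket -> illegal
(3,1): no bracket -> illegal
(3,5): no bracket -> illegal
(4,0): flips 3 -> legal
(4,5): no bracket -> illegal
(5,0): no bracket -> illegal
(5,1): no bracket -> illegal
(5,2): flips 2 -> legal
(5,3): no bracket -> illegal
(5,4): no bracket -> illegal

Answer: (2,4) (4,0) (5,2)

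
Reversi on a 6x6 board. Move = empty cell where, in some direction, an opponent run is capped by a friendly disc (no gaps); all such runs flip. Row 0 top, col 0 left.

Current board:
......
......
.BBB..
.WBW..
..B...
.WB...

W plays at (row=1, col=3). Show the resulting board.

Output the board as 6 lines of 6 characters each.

Place W at (1,3); scan 8 dirs for brackets.
Dir NW: first cell '.' (not opp) -> no flip
Dir N: first cell '.' (not opp) -> no flip
Dir NE: first cell '.' (not opp) -> no flip
Dir W: first cell '.' (not opp) -> no flip
Dir E: first cell '.' (not opp) -> no flip
Dir SW: opp run (2,2) capped by W -> flip
Dir S: opp run (2,3) capped by W -> flip
Dir SE: first cell '.' (not opp) -> no flip
All flips: (2,2) (2,3)

Answer: ......
...W..
.BWW..
.WBW..
..B...
.WB...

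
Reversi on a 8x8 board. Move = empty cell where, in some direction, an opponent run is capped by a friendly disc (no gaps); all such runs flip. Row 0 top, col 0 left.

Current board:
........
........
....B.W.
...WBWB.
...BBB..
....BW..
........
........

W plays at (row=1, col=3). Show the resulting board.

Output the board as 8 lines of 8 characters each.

Place W at (1,3); scan 8 dirs for brackets.
Dir NW: first cell '.' (not opp) -> no flip
Dir N: first cell '.' (not opp) -> no flip
Dir NE: first cell '.' (not opp) -> no flip
Dir W: first cell '.' (not opp) -> no flip
Dir E: first cell '.' (not opp) -> no flip
Dir SW: first cell '.' (not opp) -> no flip
Dir S: first cell '.' (not opp) -> no flip
Dir SE: opp run (2,4) capped by W -> flip
All flips: (2,4)

Answer: ........
...W....
....W.W.
...WBWB.
...BBB..
....BW..
........
........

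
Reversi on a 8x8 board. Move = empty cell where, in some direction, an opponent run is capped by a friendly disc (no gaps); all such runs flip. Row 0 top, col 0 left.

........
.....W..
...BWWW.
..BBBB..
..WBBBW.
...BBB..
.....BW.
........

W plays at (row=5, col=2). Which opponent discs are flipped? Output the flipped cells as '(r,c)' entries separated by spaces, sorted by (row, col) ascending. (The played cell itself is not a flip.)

Dir NW: first cell '.' (not opp) -> no flip
Dir N: first cell 'W' (not opp) -> no flip
Dir NE: opp run (4,3) (3,4) capped by W -> flip
Dir W: first cell '.' (not opp) -> no flip
Dir E: opp run (5,3) (5,4) (5,5), next='.' -> no flip
Dir SW: first cell '.' (not opp) -> no flip
Dir S: first cell '.' (not opp) -> no flip
Dir SE: first cell '.' (not opp) -> no flip

Answer: (3,4) (4,3)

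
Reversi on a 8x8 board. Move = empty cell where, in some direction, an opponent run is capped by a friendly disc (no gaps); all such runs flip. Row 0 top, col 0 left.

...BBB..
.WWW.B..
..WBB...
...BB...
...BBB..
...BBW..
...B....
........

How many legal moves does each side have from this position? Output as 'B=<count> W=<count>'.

-- B to move --
(0,0): flips 2 -> legal
(0,1): flips 1 -> legal
(0,2): flips 1 -> legal
(1,0): no bracket -> illegal
(1,4): no bracket -> illegal
(2,0): no bracket -> illegal
(2,1): flips 2 -> legal
(3,1): flips 2 -> legal
(3,2): no bracket -> illegal
(4,6): no bracket -> illegal
(5,6): flips 1 -> legal
(6,4): no bracket -> illegal
(6,5): flips 1 -> legal
(6,6): flips 1 -> legal
B mobility = 8
-- W to move --
(0,2): no bracket -> illegal
(0,6): no bracket -> illegal
(1,4): no bracket -> illegal
(1,6): no bracket -> illegal
(2,5): flips 2 -> legal
(2,6): no bracket -> illegal
(3,2): no bracket -> illegal
(3,5): flips 2 -> legal
(3,6): no bracket -> illegal
(4,2): no bracket -> illegal
(4,6): no bracket -> illegal
(5,2): flips 2 -> legal
(5,6): flips 3 -> legal
(6,2): no bracket -> illegal
(6,4): no bracket -> illegal
(6,5): no bracket -> illegal
(7,2): no bracket -> illegal
(7,3): flips 5 -> legal
(7,4): no bracket -> illegal
W mobility = 5

Answer: B=8 W=5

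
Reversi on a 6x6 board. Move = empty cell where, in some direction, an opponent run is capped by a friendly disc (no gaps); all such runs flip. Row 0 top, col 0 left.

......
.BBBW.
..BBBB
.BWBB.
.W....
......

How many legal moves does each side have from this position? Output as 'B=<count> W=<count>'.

Answer: B=7 W=6

Derivation:
-- B to move --
(0,3): flips 1 -> legal
(0,4): flips 1 -> legal
(0,5): flips 1 -> legal
(1,5): flips 1 -> legal
(2,1): no bracket -> illegal
(3,0): no bracket -> illegal
(4,0): no bracket -> illegal
(4,2): flips 1 -> legal
(4,3): no bracket -> illegal
(5,0): flips 2 -> legal
(5,1): flips 1 -> legal
(5,2): no bracket -> illegal
B mobility = 7
-- W to move --
(0,0): no bracket -> illegal
(0,1): no bracket -> illegal
(0,2): flips 2 -> legal
(0,3): no bracket -> illegal
(0,4): no bracket -> illegal
(1,0): flips 3 -> legal
(1,5): no bracket -> illegal
(2,0): no bracket -> illegal
(2,1): flips 1 -> legal
(3,0): flips 1 -> legal
(3,5): flips 2 -> legal
(4,0): no bracket -> illegal
(4,2): no bracket -> illegal
(4,3): no bracket -> illegal
(4,4): flips 2 -> legal
(4,5): no bracket -> illegal
W mobility = 6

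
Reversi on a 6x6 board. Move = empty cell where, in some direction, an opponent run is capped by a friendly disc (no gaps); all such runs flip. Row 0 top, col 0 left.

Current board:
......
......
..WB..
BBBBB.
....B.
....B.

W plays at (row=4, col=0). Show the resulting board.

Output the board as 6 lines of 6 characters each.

Place W at (4,0); scan 8 dirs for brackets.
Dir NW: edge -> no flip
Dir N: opp run (3,0), next='.' -> no flip
Dir NE: opp run (3,1) capped by W -> flip
Dir W: edge -> no flip
Dir E: first cell '.' (not opp) -> no flip
Dir SW: edge -> no flip
Dir S: first cell '.' (not opp) -> no flip
Dir SE: first cell '.' (not opp) -> no flip
All flips: (3,1)

Answer: ......
......
..WB..
BWBBB.
W...B.
....B.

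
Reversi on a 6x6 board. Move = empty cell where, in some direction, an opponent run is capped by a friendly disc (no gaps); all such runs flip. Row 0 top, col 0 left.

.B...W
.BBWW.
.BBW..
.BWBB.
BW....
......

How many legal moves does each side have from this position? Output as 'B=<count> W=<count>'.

-- B to move --
(0,2): no bracket -> illegal
(0,3): flips 2 -> legal
(0,4): flips 1 -> legal
(1,5): flips 2 -> legal
(2,4): flips 1 -> legal
(2,5): no bracket -> illegal
(3,0): no bracket -> illegal
(4,2): flips 2 -> legal
(4,3): flips 1 -> legal
(5,0): no bracket -> illegal
(5,1): flips 1 -> legal
(5,2): no bracket -> illegal
B mobility = 7
-- W to move --
(0,0): no bracket -> illegal
(0,2): flips 2 -> legal
(0,3): no bracket -> illegal
(1,0): flips 3 -> legal
(2,0): flips 2 -> legal
(2,4): no bracket -> illegal
(2,5): no bracket -> illegal
(3,0): flips 1 -> legal
(3,5): flips 2 -> legal
(4,2): no bracket -> illegal
(4,3): flips 1 -> legal
(4,4): no bracket -> illegal
(4,5): flips 1 -> legal
(5,0): no bracket -> illegal
(5,1): no bracket -> illegal
W mobility = 7

Answer: B=7 W=7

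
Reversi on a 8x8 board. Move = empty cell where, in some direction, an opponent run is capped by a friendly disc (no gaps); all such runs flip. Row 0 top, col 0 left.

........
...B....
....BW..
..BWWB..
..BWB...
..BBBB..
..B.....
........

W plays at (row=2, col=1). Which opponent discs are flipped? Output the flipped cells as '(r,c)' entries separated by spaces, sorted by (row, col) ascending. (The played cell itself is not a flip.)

Dir NW: first cell '.' (not opp) -> no flip
Dir N: first cell '.' (not opp) -> no flip
Dir NE: first cell '.' (not opp) -> no flip
Dir W: first cell '.' (not opp) -> no flip
Dir E: first cell '.' (not opp) -> no flip
Dir SW: first cell '.' (not opp) -> no flip
Dir S: first cell '.' (not opp) -> no flip
Dir SE: opp run (3,2) capped by W -> flip

Answer: (3,2)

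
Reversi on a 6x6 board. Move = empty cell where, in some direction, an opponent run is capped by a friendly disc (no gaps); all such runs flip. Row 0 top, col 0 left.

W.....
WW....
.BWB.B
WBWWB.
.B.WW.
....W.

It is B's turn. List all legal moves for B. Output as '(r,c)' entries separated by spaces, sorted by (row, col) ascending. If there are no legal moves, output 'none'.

Answer: (0,1) (1,3) (5,2) (5,3)

Derivation:
(0,1): flips 1 -> legal
(0,2): no bracket -> illegal
(1,2): no bracket -> illegal
(1,3): flips 1 -> legal
(2,0): no bracket -> illegal
(2,4): no bracket -> illegal
(3,5): no bracket -> illegal
(4,0): no bracket -> illegal
(4,2): no bracket -> illegal
(4,5): no bracket -> illegal
(5,2): flips 1 -> legal
(5,3): flips 2 -> legal
(5,5): no bracket -> illegal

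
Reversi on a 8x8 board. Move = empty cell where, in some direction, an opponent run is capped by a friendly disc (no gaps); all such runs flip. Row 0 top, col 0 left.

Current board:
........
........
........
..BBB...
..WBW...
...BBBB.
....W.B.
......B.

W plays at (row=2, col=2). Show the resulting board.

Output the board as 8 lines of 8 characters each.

Answer: ........
........
..W.....
..WWB...
..WBW...
...BBBB.
....W.B.
......B.

Derivation:
Place W at (2,2); scan 8 dirs for brackets.
Dir NW: first cell '.' (not opp) -> no flip
Dir N: first cell '.' (not opp) -> no flip
Dir NE: first cell '.' (not opp) -> no flip
Dir W: first cell '.' (not opp) -> no flip
Dir E: first cell '.' (not opp) -> no flip
Dir SW: first cell '.' (not opp) -> no flip
Dir S: opp run (3,2) capped by W -> flip
Dir SE: opp run (3,3) capped by W -> flip
All flips: (3,2) (3,3)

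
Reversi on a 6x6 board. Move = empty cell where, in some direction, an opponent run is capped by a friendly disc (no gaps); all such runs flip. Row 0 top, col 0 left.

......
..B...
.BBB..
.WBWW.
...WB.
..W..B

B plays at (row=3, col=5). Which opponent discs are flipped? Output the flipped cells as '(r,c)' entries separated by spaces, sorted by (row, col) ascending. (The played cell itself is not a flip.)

Answer: (3,3) (3,4)

Derivation:
Dir NW: first cell '.' (not opp) -> no flip
Dir N: first cell '.' (not opp) -> no flip
Dir NE: edge -> no flip
Dir W: opp run (3,4) (3,3) capped by B -> flip
Dir E: edge -> no flip
Dir SW: first cell 'B' (not opp) -> no flip
Dir S: first cell '.' (not opp) -> no flip
Dir SE: edge -> no flip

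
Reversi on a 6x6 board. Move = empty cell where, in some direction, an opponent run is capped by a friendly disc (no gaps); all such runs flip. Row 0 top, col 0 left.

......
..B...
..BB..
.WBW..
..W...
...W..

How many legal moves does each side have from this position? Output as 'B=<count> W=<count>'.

Answer: B=6 W=3

Derivation:
-- B to move --
(2,0): no bracket -> illegal
(2,1): no bracket -> illegal
(2,4): no bracket -> illegal
(3,0): flips 1 -> legal
(3,4): flips 1 -> legal
(4,0): flips 1 -> legal
(4,1): no bracket -> illegal
(4,3): flips 1 -> legal
(4,4): flips 1 -> legal
(5,1): no bracket -> illegal
(5,2): flips 1 -> legal
(5,4): no bracket -> illegal
B mobility = 6
-- W to move --
(0,1): no bracket -> illegal
(0,2): flips 3 -> legal
(0,3): no bracket -> illegal
(1,1): flips 1 -> legal
(1,3): flips 2 -> legal
(1,4): no bracket -> illegal
(2,1): no bracket -> illegal
(2,4): no bracket -> illegal
(3,4): no bracket -> illegal
(4,1): no bracket -> illegal
(4,3): no bracket -> illegal
W mobility = 3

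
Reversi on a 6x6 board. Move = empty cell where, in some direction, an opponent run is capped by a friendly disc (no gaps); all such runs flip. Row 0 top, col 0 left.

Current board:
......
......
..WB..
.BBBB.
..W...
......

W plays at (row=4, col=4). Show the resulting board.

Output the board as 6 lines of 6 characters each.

Place W at (4,4); scan 8 dirs for brackets.
Dir NW: opp run (3,3) capped by W -> flip
Dir N: opp run (3,4), next='.' -> no flip
Dir NE: first cell '.' (not opp) -> no flip
Dir W: first cell '.' (not opp) -> no flip
Dir E: first cell '.' (not opp) -> no flip
Dir SW: first cell '.' (not opp) -> no flip
Dir S: first cell '.' (not opp) -> no flip
Dir SE: first cell '.' (not opp) -> no flip
All flips: (3,3)

Answer: ......
......
..WB..
.BBWB.
..W.W.
......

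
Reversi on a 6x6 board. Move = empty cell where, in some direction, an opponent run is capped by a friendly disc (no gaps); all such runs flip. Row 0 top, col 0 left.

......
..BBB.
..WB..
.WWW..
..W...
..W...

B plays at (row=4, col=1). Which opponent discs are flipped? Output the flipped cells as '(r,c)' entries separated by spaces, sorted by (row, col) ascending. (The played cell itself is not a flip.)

Answer: (3,2)

Derivation:
Dir NW: first cell '.' (not opp) -> no flip
Dir N: opp run (3,1), next='.' -> no flip
Dir NE: opp run (3,2) capped by B -> flip
Dir W: first cell '.' (not opp) -> no flip
Dir E: opp run (4,2), next='.' -> no flip
Dir SW: first cell '.' (not opp) -> no flip
Dir S: first cell '.' (not opp) -> no flip
Dir SE: opp run (5,2), next=edge -> no flip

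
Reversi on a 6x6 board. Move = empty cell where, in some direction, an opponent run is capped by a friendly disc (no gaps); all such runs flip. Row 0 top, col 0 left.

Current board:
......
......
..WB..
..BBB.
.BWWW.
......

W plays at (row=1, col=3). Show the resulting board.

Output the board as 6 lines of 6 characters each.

Answer: ......
...W..
..WW..
..BWB.
.BWWW.
......

Derivation:
Place W at (1,3); scan 8 dirs for brackets.
Dir NW: first cell '.' (not opp) -> no flip
Dir N: first cell '.' (not opp) -> no flip
Dir NE: first cell '.' (not opp) -> no flip
Dir W: first cell '.' (not opp) -> no flip
Dir E: first cell '.' (not opp) -> no flip
Dir SW: first cell 'W' (not opp) -> no flip
Dir S: opp run (2,3) (3,3) capped by W -> flip
Dir SE: first cell '.' (not opp) -> no flip
All flips: (2,3) (3,3)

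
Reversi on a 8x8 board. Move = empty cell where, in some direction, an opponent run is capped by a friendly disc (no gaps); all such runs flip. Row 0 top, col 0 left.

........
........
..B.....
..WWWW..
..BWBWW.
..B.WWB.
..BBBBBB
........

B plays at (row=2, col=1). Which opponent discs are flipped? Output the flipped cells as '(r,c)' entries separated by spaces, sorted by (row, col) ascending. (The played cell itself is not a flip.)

Answer: (3,2) (4,3) (5,4)

Derivation:
Dir NW: first cell '.' (not opp) -> no flip
Dir N: first cell '.' (not opp) -> no flip
Dir NE: first cell '.' (not opp) -> no flip
Dir W: first cell '.' (not opp) -> no flip
Dir E: first cell 'B' (not opp) -> no flip
Dir SW: first cell '.' (not opp) -> no flip
Dir S: first cell '.' (not opp) -> no flip
Dir SE: opp run (3,2) (4,3) (5,4) capped by B -> flip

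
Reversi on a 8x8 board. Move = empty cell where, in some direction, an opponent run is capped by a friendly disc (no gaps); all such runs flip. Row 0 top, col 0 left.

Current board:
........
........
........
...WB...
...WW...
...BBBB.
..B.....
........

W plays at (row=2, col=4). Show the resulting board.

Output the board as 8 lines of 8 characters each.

Answer: ........
........
....W...
...WW...
...WW...
...BBBB.
..B.....
........

Derivation:
Place W at (2,4); scan 8 dirs for brackets.
Dir NW: first cell '.' (not opp) -> no flip
Dir N: first cell '.' (not opp) -> no flip
Dir NE: first cell '.' (not opp) -> no flip
Dir W: first cell '.' (not opp) -> no flip
Dir E: first cell '.' (not opp) -> no flip
Dir SW: first cell 'W' (not opp) -> no flip
Dir S: opp run (3,4) capped by W -> flip
Dir SE: first cell '.' (not opp) -> no flip
All flips: (3,4)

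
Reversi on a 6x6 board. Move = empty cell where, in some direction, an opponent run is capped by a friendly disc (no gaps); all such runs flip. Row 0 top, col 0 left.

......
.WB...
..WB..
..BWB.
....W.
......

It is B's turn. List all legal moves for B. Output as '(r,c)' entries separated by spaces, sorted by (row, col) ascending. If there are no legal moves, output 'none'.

(0,0): no bracket -> illegal
(0,1): no bracket -> illegal
(0,2): no bracket -> illegal
(1,0): flips 1 -> legal
(1,3): no bracket -> illegal
(2,0): no bracket -> illegal
(2,1): flips 1 -> legal
(2,4): no bracket -> illegal
(3,1): no bracket -> illegal
(3,5): no bracket -> illegal
(4,2): no bracket -> illegal
(4,3): flips 1 -> legal
(4,5): no bracket -> illegal
(5,3): no bracket -> illegal
(5,4): flips 1 -> legal
(5,5): no bracket -> illegal

Answer: (1,0) (2,1) (4,3) (5,4)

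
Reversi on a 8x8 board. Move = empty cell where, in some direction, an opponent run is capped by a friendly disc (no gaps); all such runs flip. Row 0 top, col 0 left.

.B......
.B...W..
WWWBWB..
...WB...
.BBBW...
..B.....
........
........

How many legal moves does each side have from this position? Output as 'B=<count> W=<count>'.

-- B to move --
(0,4): no bracket -> illegal
(0,5): flips 1 -> legal
(0,6): flips 3 -> legal
(1,0): no bracket -> illegal
(1,2): no bracket -> illegal
(1,3): no bracket -> illegal
(1,4): flips 1 -> legal
(1,6): no bracket -> illegal
(2,6): no bracket -> illegal
(3,0): no bracket -> illegal
(3,1): flips 1 -> legal
(3,2): flips 1 -> legal
(3,5): no bracket -> illegal
(4,5): flips 1 -> legal
(5,3): no bracket -> illegal
(5,4): flips 1 -> legal
(5,5): flips 3 -> legal
B mobility = 8
-- W to move --
(0,0): flips 1 -> legal
(0,2): flips 1 -> legal
(1,0): no bracket -> illegal
(1,2): no bracket -> illegal
(1,3): flips 1 -> legal
(1,4): no bracket -> illegal
(1,6): no bracket -> illegal
(2,6): flips 1 -> legal
(3,0): no bracket -> illegal
(3,1): no bracket -> illegal
(3,2): no bracket -> illegal
(3,5): flips 2 -> legal
(3,6): no bracket -> illegal
(4,0): flips 3 -> legal
(4,5): no bracket -> illegal
(5,0): no bracket -> illegal
(5,1): flips 1 -> legal
(5,3): flips 1 -> legal
(5,4): no bracket -> illegal
(6,1): no bracket -> illegal
(6,2): no bracket -> illegal
(6,3): no bracket -> illegal
W mobility = 8

Answer: B=8 W=8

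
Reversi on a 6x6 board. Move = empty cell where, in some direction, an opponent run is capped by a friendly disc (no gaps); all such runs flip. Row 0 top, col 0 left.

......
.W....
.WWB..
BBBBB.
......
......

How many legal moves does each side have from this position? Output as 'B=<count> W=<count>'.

-- B to move --
(0,0): flips 2 -> legal
(0,1): flips 2 -> legal
(0,2): no bracket -> illegal
(1,0): flips 1 -> legal
(1,2): flips 2 -> legal
(1,3): flips 1 -> legal
(2,0): flips 2 -> legal
B mobility = 6
-- W to move --
(1,2): no bracket -> illegal
(1,3): no bracket -> illegal
(1,4): no bracket -> illegal
(2,0): no bracket -> illegal
(2,4): flips 1 -> legal
(2,5): no bracket -> illegal
(3,5): no bracket -> illegal
(4,0): flips 1 -> legal
(4,1): flips 1 -> legal
(4,2): flips 1 -> legal
(4,3): flips 1 -> legal
(4,4): flips 1 -> legal
(4,5): no bracket -> illegal
W mobility = 6

Answer: B=6 W=6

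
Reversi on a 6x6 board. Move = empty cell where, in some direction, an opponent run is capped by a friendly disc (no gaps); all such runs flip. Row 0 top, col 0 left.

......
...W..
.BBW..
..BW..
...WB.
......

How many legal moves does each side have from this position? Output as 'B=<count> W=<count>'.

Answer: B=6 W=7

Derivation:
-- B to move --
(0,2): no bracket -> illegal
(0,3): no bracket -> illegal
(0,4): flips 1 -> legal
(1,2): no bracket -> illegal
(1,4): flips 1 -> legal
(2,4): flips 1 -> legal
(3,4): flips 1 -> legal
(4,2): flips 1 -> legal
(5,2): no bracket -> illegal
(5,3): no bracket -> illegal
(5,4): flips 1 -> legal
B mobility = 6
-- W to move --
(1,0): flips 2 -> legal
(1,1): flips 1 -> legal
(1,2): no bracket -> illegal
(2,0): flips 2 -> legal
(3,0): no bracket -> illegal
(3,1): flips 2 -> legal
(3,4): no bracket -> illegal
(3,5): no bracket -> illegal
(4,1): flips 1 -> legal
(4,2): no bracket -> illegal
(4,5): flips 1 -> legal
(5,3): no bracket -> illegal
(5,4): no bracket -> illegal
(5,5): flips 1 -> legal
W mobility = 7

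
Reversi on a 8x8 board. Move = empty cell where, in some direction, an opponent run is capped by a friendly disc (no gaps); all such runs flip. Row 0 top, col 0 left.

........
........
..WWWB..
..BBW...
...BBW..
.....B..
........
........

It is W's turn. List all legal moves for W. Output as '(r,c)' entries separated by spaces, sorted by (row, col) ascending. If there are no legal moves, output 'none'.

Answer: (1,6) (2,6) (3,1) (4,1) (4,2) (5,2) (5,3) (5,4) (6,5) (6,6)

Derivation:
(1,4): no bracket -> illegal
(1,5): no bracket -> illegal
(1,6): flips 1 -> legal
(2,1): no bracket -> illegal
(2,6): flips 1 -> legal
(3,1): flips 2 -> legal
(3,5): no bracket -> illegal
(3,6): no bracket -> illegal
(4,1): flips 1 -> legal
(4,2): flips 4 -> legal
(4,6): no bracket -> illegal
(5,2): flips 1 -> legal
(5,3): flips 2 -> legal
(5,4): flips 1 -> legal
(5,6): no bracket -> illegal
(6,4): no bracket -> illegal
(6,5): flips 1 -> legal
(6,6): flips 3 -> legal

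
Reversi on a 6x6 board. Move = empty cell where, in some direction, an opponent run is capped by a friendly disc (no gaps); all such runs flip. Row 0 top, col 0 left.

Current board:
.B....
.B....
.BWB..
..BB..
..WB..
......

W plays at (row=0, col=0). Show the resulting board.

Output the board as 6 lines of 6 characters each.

Place W at (0,0); scan 8 dirs for brackets.
Dir NW: edge -> no flip
Dir N: edge -> no flip
Dir NE: edge -> no flip
Dir W: edge -> no flip
Dir E: opp run (0,1), next='.' -> no flip
Dir SW: edge -> no flip
Dir S: first cell '.' (not opp) -> no flip
Dir SE: opp run (1,1) capped by W -> flip
All flips: (1,1)

Answer: WB....
.W....
.BWB..
..BB..
..WB..
......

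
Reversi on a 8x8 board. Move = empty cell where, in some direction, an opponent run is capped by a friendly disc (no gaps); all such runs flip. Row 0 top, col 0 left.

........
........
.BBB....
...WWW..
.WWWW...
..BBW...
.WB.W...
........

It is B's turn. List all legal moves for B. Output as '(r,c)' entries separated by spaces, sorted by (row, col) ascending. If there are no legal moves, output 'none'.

(2,4): no bracket -> illegal
(2,5): flips 2 -> legal
(2,6): flips 2 -> legal
(3,0): flips 1 -> legal
(3,1): flips 1 -> legal
(3,2): flips 1 -> legal
(3,6): no bracket -> illegal
(4,0): no bracket -> illegal
(4,5): flips 1 -> legal
(4,6): no bracket -> illegal
(5,0): no bracket -> illegal
(5,1): no bracket -> illegal
(5,5): flips 3 -> legal
(6,0): flips 1 -> legal
(6,3): no bracket -> illegal
(6,5): no bracket -> illegal
(7,0): flips 1 -> legal
(7,1): no bracket -> illegal
(7,2): no bracket -> illegal
(7,3): no bracket -> illegal
(7,4): no bracket -> illegal
(7,5): flips 1 -> legal

Answer: (2,5) (2,6) (3,0) (3,1) (3,2) (4,5) (5,5) (6,0) (7,0) (7,5)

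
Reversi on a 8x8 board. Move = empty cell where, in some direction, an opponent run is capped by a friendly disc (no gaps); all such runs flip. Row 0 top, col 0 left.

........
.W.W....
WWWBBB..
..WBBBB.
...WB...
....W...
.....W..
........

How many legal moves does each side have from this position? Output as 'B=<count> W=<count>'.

-- B to move --
(0,0): flips 2 -> legal
(0,1): no bracket -> illegal
(0,2): flips 1 -> legal
(0,3): flips 1 -> legal
(0,4): no bracket -> illegal
(1,0): no bracket -> illegal
(1,2): no bracket -> illegal
(1,4): no bracket -> illegal
(3,0): no bracket -> illegal
(3,1): flips 1 -> legal
(4,1): flips 1 -> legal
(4,2): flips 1 -> legal
(4,5): no bracket -> illegal
(5,2): flips 1 -> legal
(5,3): flips 1 -> legal
(5,5): no bracket -> illegal
(5,6): no bracket -> illegal
(6,3): no bracket -> illegal
(6,4): flips 1 -> legal
(6,6): no bracket -> illegal
(7,4): no bracket -> illegal
(7,5): no bracket -> illegal
(7,6): no bracket -> illegal
B mobility = 9
-- W to move --
(1,2): no bracket -> illegal
(1,4): flips 4 -> legal
(1,5): no bracket -> illegal
(1,6): flips 2 -> legal
(2,6): flips 3 -> legal
(2,7): no bracket -> illegal
(3,7): flips 4 -> legal
(4,2): no bracket -> illegal
(4,5): flips 1 -> legal
(4,6): flips 2 -> legal
(4,7): no bracket -> illegal
(5,3): no bracket -> illegal
(5,5): flips 2 -> legal
W mobility = 7

Answer: B=9 W=7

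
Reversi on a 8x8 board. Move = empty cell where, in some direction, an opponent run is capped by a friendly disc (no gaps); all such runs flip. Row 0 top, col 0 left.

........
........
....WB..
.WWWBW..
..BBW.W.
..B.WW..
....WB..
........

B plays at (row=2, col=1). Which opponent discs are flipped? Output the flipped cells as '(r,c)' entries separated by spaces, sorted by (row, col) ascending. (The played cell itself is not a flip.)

Answer: (3,2)

Derivation:
Dir NW: first cell '.' (not opp) -> no flip
Dir N: first cell '.' (not opp) -> no flip
Dir NE: first cell '.' (not opp) -> no flip
Dir W: first cell '.' (not opp) -> no flip
Dir E: first cell '.' (not opp) -> no flip
Dir SW: first cell '.' (not opp) -> no flip
Dir S: opp run (3,1), next='.' -> no flip
Dir SE: opp run (3,2) capped by B -> flip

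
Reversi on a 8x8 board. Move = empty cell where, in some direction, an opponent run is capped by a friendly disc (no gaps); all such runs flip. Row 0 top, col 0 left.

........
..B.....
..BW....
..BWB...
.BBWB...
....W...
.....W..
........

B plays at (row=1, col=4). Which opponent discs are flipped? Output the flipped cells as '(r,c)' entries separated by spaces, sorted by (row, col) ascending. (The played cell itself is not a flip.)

Answer: (2,3)

Derivation:
Dir NW: first cell '.' (not opp) -> no flip
Dir N: first cell '.' (not opp) -> no flip
Dir NE: first cell '.' (not opp) -> no flip
Dir W: first cell '.' (not opp) -> no flip
Dir E: first cell '.' (not opp) -> no flip
Dir SW: opp run (2,3) capped by B -> flip
Dir S: first cell '.' (not opp) -> no flip
Dir SE: first cell '.' (not opp) -> no flip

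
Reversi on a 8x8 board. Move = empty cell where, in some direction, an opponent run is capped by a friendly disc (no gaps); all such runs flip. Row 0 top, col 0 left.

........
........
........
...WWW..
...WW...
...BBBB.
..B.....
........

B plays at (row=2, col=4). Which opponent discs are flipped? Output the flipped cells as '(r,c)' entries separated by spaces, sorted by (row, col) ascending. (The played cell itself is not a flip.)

Answer: (3,4) (4,4)

Derivation:
Dir NW: first cell '.' (not opp) -> no flip
Dir N: first cell '.' (not opp) -> no flip
Dir NE: first cell '.' (not opp) -> no flip
Dir W: first cell '.' (not opp) -> no flip
Dir E: first cell '.' (not opp) -> no flip
Dir SW: opp run (3,3), next='.' -> no flip
Dir S: opp run (3,4) (4,4) capped by B -> flip
Dir SE: opp run (3,5), next='.' -> no flip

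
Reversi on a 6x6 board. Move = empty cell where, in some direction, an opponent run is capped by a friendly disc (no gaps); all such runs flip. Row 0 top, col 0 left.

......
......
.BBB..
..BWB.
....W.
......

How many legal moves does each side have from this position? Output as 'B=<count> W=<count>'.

Answer: B=3 W=5

Derivation:
-- B to move --
(2,4): no bracket -> illegal
(3,5): no bracket -> illegal
(4,2): no bracket -> illegal
(4,3): flips 1 -> legal
(4,5): no bracket -> illegal
(5,3): no bracket -> illegal
(5,4): flips 1 -> legal
(5,5): flips 2 -> legal
B mobility = 3
-- W to move --
(1,0): no bracket -> illegal
(1,1): flips 1 -> legal
(1,2): no bracket -> illegal
(1,3): flips 1 -> legal
(1,4): no bracket -> illegal
(2,0): no bracket -> illegal
(2,4): flips 1 -> legal
(2,5): no bracket -> illegal
(3,0): no bracket -> illegal
(3,1): flips 1 -> legal
(3,5): flips 1 -> legal
(4,1): no bracket -> illegal
(4,2): no bracket -> illegal
(4,3): no bracket -> illegal
(4,5): no bracket -> illegal
W mobility = 5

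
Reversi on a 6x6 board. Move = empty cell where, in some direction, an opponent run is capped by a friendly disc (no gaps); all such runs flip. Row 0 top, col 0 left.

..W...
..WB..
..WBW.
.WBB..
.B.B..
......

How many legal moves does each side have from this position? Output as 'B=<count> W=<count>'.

Answer: B=8 W=6

Derivation:
-- B to move --
(0,1): flips 1 -> legal
(0,3): no bracket -> illegal
(1,1): flips 2 -> legal
(1,4): no bracket -> illegal
(1,5): flips 1 -> legal
(2,0): no bracket -> illegal
(2,1): flips 2 -> legal
(2,5): flips 1 -> legal
(3,0): flips 1 -> legal
(3,4): no bracket -> illegal
(3,5): flips 1 -> legal
(4,0): flips 2 -> legal
(4,2): no bracket -> illegal
B mobility = 8
-- W to move --
(0,3): no bracket -> illegal
(0,4): flips 1 -> legal
(1,4): flips 1 -> legal
(2,1): no bracket -> illegal
(3,0): no bracket -> illegal
(3,4): flips 3 -> legal
(4,0): no bracket -> illegal
(4,2): flips 2 -> legal
(4,4): flips 1 -> legal
(5,0): no bracket -> illegal
(5,1): flips 1 -> legal
(5,2): no bracket -> illegal
(5,3): no bracket -> illegal
(5,4): no bracket -> illegal
W mobility = 6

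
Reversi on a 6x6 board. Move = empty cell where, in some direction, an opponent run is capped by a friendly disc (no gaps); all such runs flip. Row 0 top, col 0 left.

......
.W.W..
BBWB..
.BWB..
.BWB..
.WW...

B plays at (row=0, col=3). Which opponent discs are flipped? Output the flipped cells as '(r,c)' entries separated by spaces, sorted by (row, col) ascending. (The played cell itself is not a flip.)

Answer: (1,3)

Derivation:
Dir NW: edge -> no flip
Dir N: edge -> no flip
Dir NE: edge -> no flip
Dir W: first cell '.' (not opp) -> no flip
Dir E: first cell '.' (not opp) -> no flip
Dir SW: first cell '.' (not opp) -> no flip
Dir S: opp run (1,3) capped by B -> flip
Dir SE: first cell '.' (not opp) -> no flip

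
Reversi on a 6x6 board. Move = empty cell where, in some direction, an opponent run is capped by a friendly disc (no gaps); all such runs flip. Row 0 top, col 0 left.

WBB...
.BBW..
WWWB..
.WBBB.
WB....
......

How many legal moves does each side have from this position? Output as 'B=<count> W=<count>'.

-- B to move --
(0,3): flips 1 -> legal
(0,4): no bracket -> illegal
(1,0): flips 1 -> legal
(1,4): flips 1 -> legal
(2,4): flips 1 -> legal
(3,0): flips 2 -> legal
(4,2): no bracket -> illegal
(5,0): no bracket -> illegal
(5,1): no bracket -> illegal
B mobility = 5
-- W to move --
(0,3): flips 3 -> legal
(1,0): flips 2 -> legal
(1,4): no bracket -> illegal
(2,4): flips 1 -> legal
(2,5): no bracket -> illegal
(3,0): no bracket -> illegal
(3,5): flips 3 -> legal
(4,2): flips 2 -> legal
(4,3): flips 3 -> legal
(4,4): flips 1 -> legal
(4,5): no bracket -> illegal
(5,0): no bracket -> illegal
(5,1): flips 1 -> legal
(5,2): no bracket -> illegal
W mobility = 8

Answer: B=5 W=8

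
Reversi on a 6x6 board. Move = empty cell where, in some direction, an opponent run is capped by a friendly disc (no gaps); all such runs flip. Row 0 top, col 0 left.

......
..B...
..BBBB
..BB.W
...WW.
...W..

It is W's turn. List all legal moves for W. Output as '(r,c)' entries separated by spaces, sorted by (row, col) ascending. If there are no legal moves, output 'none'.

(0,1): no bracket -> illegal
(0,2): no bracket -> illegal
(0,3): no bracket -> illegal
(1,1): flips 2 -> legal
(1,3): flips 3 -> legal
(1,4): no bracket -> illegal
(1,5): flips 1 -> legal
(2,1): flips 1 -> legal
(3,1): no bracket -> illegal
(3,4): no bracket -> illegal
(4,1): no bracket -> illegal
(4,2): no bracket -> illegal

Answer: (1,1) (1,3) (1,5) (2,1)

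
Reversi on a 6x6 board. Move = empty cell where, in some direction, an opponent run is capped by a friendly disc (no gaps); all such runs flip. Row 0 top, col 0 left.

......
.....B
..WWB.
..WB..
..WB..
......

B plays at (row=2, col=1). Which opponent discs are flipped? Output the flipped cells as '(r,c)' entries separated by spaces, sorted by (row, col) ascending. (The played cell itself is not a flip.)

Answer: (2,2) (2,3) (3,2)

Derivation:
Dir NW: first cell '.' (not opp) -> no flip
Dir N: first cell '.' (not opp) -> no flip
Dir NE: first cell '.' (not opp) -> no flip
Dir W: first cell '.' (not opp) -> no flip
Dir E: opp run (2,2) (2,3) capped by B -> flip
Dir SW: first cell '.' (not opp) -> no flip
Dir S: first cell '.' (not opp) -> no flip
Dir SE: opp run (3,2) capped by B -> flip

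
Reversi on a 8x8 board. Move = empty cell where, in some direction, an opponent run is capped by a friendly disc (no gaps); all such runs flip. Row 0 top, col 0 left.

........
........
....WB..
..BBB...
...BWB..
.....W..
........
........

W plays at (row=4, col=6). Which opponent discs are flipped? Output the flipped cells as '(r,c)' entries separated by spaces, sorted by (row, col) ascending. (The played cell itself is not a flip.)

Answer: (4,5)

Derivation:
Dir NW: first cell '.' (not opp) -> no flip
Dir N: first cell '.' (not opp) -> no flip
Dir NE: first cell '.' (not opp) -> no flip
Dir W: opp run (4,5) capped by W -> flip
Dir E: first cell '.' (not opp) -> no flip
Dir SW: first cell 'W' (not opp) -> no flip
Dir S: first cell '.' (not opp) -> no flip
Dir SE: first cell '.' (not opp) -> no flip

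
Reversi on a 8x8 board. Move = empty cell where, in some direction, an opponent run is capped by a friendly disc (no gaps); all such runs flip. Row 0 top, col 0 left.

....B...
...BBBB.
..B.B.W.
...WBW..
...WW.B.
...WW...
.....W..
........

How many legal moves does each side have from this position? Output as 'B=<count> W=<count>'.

-- B to move --
(1,7): no bracket -> illegal
(2,3): no bracket -> illegal
(2,5): no bracket -> illegal
(2,7): no bracket -> illegal
(3,2): flips 1 -> legal
(3,6): flips 2 -> legal
(3,7): flips 1 -> legal
(4,2): flips 1 -> legal
(4,5): no bracket -> illegal
(5,2): flips 1 -> legal
(5,5): flips 2 -> legal
(5,6): no bracket -> illegal
(6,2): no bracket -> illegal
(6,3): no bracket -> illegal
(6,4): flips 2 -> legal
(6,6): no bracket -> illegal
(7,4): no bracket -> illegal
(7,5): no bracket -> illegal
(7,6): no bracket -> illegal
B mobility = 7
-- W to move --
(0,2): flips 2 -> legal
(0,3): no bracket -> illegal
(0,5): no bracket -> illegal
(0,6): flips 3 -> legal
(0,7): no bracket -> illegal
(1,1): flips 1 -> legal
(1,2): no bracket -> illegal
(1,7): no bracket -> illegal
(2,1): no bracket -> illegal
(2,3): no bracket -> illegal
(2,5): flips 1 -> legal
(2,7): no bracket -> illegal
(3,1): no bracket -> illegal
(3,2): no bracket -> illegal
(3,6): no bracket -> illegal
(3,7): no bracket -> illegal
(4,5): no bracket -> illegal
(4,7): no bracket -> illegal
(5,5): no bracket -> illegal
(5,6): no bracket -> illegal
(5,7): flips 1 -> legal
W mobility = 5

Answer: B=7 W=5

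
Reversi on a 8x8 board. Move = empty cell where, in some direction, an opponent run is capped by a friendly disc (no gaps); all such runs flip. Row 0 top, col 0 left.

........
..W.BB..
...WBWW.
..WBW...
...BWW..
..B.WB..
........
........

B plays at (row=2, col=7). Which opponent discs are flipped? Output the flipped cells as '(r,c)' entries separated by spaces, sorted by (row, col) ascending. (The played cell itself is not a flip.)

Answer: (2,5) (2,6)

Derivation:
Dir NW: first cell '.' (not opp) -> no flip
Dir N: first cell '.' (not opp) -> no flip
Dir NE: edge -> no flip
Dir W: opp run (2,6) (2,5) capped by B -> flip
Dir E: edge -> no flip
Dir SW: first cell '.' (not opp) -> no flip
Dir S: first cell '.' (not opp) -> no flip
Dir SE: edge -> no flip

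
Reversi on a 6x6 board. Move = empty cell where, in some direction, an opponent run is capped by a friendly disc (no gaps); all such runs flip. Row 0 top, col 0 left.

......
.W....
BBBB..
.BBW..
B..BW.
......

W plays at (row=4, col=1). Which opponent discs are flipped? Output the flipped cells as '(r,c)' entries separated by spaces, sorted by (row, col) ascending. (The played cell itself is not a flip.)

Answer: (2,1) (3,1)

Derivation:
Dir NW: first cell '.' (not opp) -> no flip
Dir N: opp run (3,1) (2,1) capped by W -> flip
Dir NE: opp run (3,2) (2,3), next='.' -> no flip
Dir W: opp run (4,0), next=edge -> no flip
Dir E: first cell '.' (not opp) -> no flip
Dir SW: first cell '.' (not opp) -> no flip
Dir S: first cell '.' (not opp) -> no flip
Dir SE: first cell '.' (not opp) -> no flip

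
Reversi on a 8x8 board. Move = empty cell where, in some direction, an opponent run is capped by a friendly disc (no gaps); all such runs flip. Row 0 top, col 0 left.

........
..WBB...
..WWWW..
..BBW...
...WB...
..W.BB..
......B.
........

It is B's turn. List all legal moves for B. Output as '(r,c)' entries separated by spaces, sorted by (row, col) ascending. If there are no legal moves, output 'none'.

Answer: (0,2) (1,1) (1,5) (3,1) (3,5) (3,6) (4,2) (5,3)

Derivation:
(0,1): no bracket -> illegal
(0,2): flips 2 -> legal
(0,3): no bracket -> illegal
(1,1): flips 2 -> legal
(1,5): flips 1 -> legal
(1,6): no bracket -> illegal
(2,1): no bracket -> illegal
(2,6): no bracket -> illegal
(3,1): flips 1 -> legal
(3,5): flips 2 -> legal
(3,6): flips 1 -> legal
(4,1): no bracket -> illegal
(4,2): flips 1 -> legal
(4,5): no bracket -> illegal
(5,1): no bracket -> illegal
(5,3): flips 1 -> legal
(6,1): no bracket -> illegal
(6,2): no bracket -> illegal
(6,3): no bracket -> illegal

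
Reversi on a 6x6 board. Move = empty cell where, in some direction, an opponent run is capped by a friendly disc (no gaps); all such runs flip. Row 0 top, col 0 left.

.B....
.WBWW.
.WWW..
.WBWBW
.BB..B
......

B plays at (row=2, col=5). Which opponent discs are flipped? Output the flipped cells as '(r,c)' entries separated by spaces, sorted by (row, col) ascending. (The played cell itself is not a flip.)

Answer: (3,5)

Derivation:
Dir NW: opp run (1,4), next='.' -> no flip
Dir N: first cell '.' (not opp) -> no flip
Dir NE: edge -> no flip
Dir W: first cell '.' (not opp) -> no flip
Dir E: edge -> no flip
Dir SW: first cell 'B' (not opp) -> no flip
Dir S: opp run (3,5) capped by B -> flip
Dir SE: edge -> no flip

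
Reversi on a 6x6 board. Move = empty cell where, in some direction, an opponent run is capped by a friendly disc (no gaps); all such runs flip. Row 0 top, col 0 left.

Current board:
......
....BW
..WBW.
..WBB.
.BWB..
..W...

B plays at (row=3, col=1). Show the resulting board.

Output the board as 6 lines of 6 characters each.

Answer: ......
....BW
..WBW.
.BBBB.
.BWB..
..W...

Derivation:
Place B at (3,1); scan 8 dirs for brackets.
Dir NW: first cell '.' (not opp) -> no flip
Dir N: first cell '.' (not opp) -> no flip
Dir NE: opp run (2,2), next='.' -> no flip
Dir W: first cell '.' (not opp) -> no flip
Dir E: opp run (3,2) capped by B -> flip
Dir SW: first cell '.' (not opp) -> no flip
Dir S: first cell 'B' (not opp) -> no flip
Dir SE: opp run (4,2), next='.' -> no flip
All flips: (3,2)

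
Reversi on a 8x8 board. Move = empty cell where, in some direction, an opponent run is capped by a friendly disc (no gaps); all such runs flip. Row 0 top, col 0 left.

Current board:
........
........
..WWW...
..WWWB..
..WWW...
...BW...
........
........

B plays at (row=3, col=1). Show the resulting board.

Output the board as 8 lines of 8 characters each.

Answer: ........
........
..WWW...
.BBBBB..
..BWW...
...BW...
........
........

Derivation:
Place B at (3,1); scan 8 dirs for brackets.
Dir NW: first cell '.' (not opp) -> no flip
Dir N: first cell '.' (not opp) -> no flip
Dir NE: opp run (2,2), next='.' -> no flip
Dir W: first cell '.' (not opp) -> no flip
Dir E: opp run (3,2) (3,3) (3,4) capped by B -> flip
Dir SW: first cell '.' (not opp) -> no flip
Dir S: first cell '.' (not opp) -> no flip
Dir SE: opp run (4,2) capped by B -> flip
All flips: (3,2) (3,3) (3,4) (4,2)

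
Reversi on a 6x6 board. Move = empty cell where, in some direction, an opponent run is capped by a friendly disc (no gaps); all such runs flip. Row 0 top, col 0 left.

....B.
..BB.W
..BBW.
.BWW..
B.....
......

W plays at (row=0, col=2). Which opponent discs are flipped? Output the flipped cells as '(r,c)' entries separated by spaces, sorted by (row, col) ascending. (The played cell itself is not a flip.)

Answer: (1,2) (1,3) (2,2)

Derivation:
Dir NW: edge -> no flip
Dir N: edge -> no flip
Dir NE: edge -> no flip
Dir W: first cell '.' (not opp) -> no flip
Dir E: first cell '.' (not opp) -> no flip
Dir SW: first cell '.' (not opp) -> no flip
Dir S: opp run (1,2) (2,2) capped by W -> flip
Dir SE: opp run (1,3) capped by W -> flip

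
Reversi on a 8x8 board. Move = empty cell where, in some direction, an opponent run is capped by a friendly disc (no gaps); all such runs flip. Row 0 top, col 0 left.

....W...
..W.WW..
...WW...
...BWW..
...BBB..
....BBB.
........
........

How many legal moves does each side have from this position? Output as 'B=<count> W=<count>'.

Answer: B=6 W=7

Derivation:
-- B to move --
(0,1): flips 3 -> legal
(0,2): no bracket -> illegal
(0,3): no bracket -> illegal
(0,5): no bracket -> illegal
(0,6): flips 2 -> legal
(1,1): no bracket -> illegal
(1,3): flips 1 -> legal
(1,6): no bracket -> illegal
(2,1): no bracket -> illegal
(2,2): no bracket -> illegal
(2,5): flips 2 -> legal
(2,6): flips 1 -> legal
(3,2): no bracket -> illegal
(3,6): flips 2 -> legal
(4,6): no bracket -> illegal
B mobility = 6
-- W to move --
(2,2): no bracket -> illegal
(3,2): flips 1 -> legal
(3,6): no bracket -> illegal
(4,2): flips 1 -> legal
(4,6): no bracket -> illegal
(4,7): no bracket -> illegal
(5,2): flips 1 -> legal
(5,3): flips 3 -> legal
(5,7): no bracket -> illegal
(6,3): no bracket -> illegal
(6,4): flips 2 -> legal
(6,5): flips 2 -> legal
(6,6): no bracket -> illegal
(6,7): flips 2 -> legal
W mobility = 7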